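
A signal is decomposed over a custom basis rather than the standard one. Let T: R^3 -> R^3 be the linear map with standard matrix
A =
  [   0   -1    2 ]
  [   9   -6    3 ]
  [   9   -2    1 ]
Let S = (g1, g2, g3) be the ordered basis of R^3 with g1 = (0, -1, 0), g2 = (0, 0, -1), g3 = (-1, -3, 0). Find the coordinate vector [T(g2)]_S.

Compute T(g2) = A g2 = (-2, -3, -1) in standard coordinates.
Then write this in S-coordinates: solve for y in y_1 g1 + ... + y_3 g3 = (-2, -3, -1).
This gives y = (-3, 1, 2), which is column 2 of [T]_S.

(-3, 1, 2)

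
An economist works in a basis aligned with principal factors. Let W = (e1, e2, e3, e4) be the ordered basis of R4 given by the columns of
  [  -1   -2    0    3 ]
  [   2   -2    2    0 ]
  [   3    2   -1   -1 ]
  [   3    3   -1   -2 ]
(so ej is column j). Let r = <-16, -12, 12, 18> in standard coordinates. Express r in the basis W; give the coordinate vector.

Write r = c_1 e1 + ... + c_4 e4 and solve for the c_i.
Gaussian elimination on [M | r] yields c = (0, 2, -4, -4).
Check: 0·e1 + 2e2 - 4e3 - 4e4 = <-16, -12, 12, 18>.

<0, 2, -4, -4>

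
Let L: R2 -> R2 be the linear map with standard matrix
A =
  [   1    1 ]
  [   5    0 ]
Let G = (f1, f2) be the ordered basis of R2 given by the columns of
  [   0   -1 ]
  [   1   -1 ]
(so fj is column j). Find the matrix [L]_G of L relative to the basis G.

[[-1, -3], [-1, 2]]

With P the matrix whose columns are f1, f2, [L]_G = P^(-1) A P.
Column by column: L(f1) = A f1 = (1, 0); its G-coordinates (-1, -1) give column 1.
Continuing for each basis vector yields [L]_G = [[-1, -3], [-1, 2]].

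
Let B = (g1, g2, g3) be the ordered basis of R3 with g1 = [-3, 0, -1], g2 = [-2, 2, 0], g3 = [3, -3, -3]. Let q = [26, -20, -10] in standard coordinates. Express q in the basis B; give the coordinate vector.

[q]_B is the unique c with M c = q, where M has columns g1, ..., g3.
Row-reducing the augmented matrix [M | q] gives c = (-2, -4, 4).
Check: -2g1 - 4g2 + 4g3 = [26, -20, -10].

[-2, -4, 4]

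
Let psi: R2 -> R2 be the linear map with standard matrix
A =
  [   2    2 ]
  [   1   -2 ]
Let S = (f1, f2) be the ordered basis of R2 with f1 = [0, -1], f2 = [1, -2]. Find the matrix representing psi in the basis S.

[[2, -1], [-2, -2]]

With P the matrix whose columns are f1, f2, [psi]_S = P^(-1) A P.
Column by column: psi(f1) = A f1 = [-2, 2]; its S-coordinates [2, -2] give column 1.
Continuing for each basis vector yields [psi]_S = [[2, -1], [-2, -2]].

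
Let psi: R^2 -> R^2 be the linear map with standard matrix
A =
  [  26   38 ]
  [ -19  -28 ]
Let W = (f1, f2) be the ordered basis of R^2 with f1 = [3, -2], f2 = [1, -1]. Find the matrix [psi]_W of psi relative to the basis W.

With P the matrix whose columns are f1, f2, [psi]_W = P^(-1) A P.
Column by column: psi(f1) = A f1 = [2, -1]; its W-coordinates [1, -1] give column 1.
Continuing for each basis vector yields [psi]_W = [[1, -3], [-1, -3]].

[[1, -3], [-1, -3]]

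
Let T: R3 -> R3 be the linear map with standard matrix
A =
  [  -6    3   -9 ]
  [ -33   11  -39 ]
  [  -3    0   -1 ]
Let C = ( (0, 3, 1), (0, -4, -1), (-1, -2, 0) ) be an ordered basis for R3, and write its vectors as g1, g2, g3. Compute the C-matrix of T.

[[2, 3, 1], [3, 2, -2], [0, 3, 0]]

Let P have columns g1, ..., g3. Then [T]_C = P^(-1) A P.
Here det P = -1, so P^(-1) is integer; computing A P first and then P^(-1)(A P) gives [[2, 3, 1], [3, 2, -2], [0, 3, 0]].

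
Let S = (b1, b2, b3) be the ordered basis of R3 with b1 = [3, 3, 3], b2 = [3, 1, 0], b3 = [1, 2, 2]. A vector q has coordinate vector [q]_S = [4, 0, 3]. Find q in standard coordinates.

[15, 18, 18]

By definition q = 4b1 + 0·b2 + 3b3.
Summing componentwise gives [15, 18, 18].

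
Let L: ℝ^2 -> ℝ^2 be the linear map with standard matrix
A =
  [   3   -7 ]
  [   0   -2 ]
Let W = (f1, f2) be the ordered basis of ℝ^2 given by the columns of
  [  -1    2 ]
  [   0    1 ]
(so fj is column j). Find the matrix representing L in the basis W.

With P the matrix whose columns are f1, f2, [L]_W = P^(-1) A P.
Column by column: L(f1) = A f1 = <-3, 0>; its W-coordinates <3, 0> give column 1.
Continuing for each basis vector yields [L]_W = [[3, -3], [0, -2]].

[[3, -3], [0, -2]]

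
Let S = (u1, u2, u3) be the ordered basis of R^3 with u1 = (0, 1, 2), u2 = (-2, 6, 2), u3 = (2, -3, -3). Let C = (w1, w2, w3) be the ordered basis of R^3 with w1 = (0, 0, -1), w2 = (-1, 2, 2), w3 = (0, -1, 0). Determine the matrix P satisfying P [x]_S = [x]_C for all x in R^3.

[[-2, 2, -1], [0, 2, -2], [-1, -2, -1]]

Take x = uj: its S-coordinates are the j-th standard unit vector, so P e_j — column j of P — equals [uj]_C.
u1 = -2w1 + 0·w2 - w3, giving column 1 = (-2, 0, -1); repeating for each j gives P = [[-2, 2, -1], [0, 2, -2], [-1, -2, -1]].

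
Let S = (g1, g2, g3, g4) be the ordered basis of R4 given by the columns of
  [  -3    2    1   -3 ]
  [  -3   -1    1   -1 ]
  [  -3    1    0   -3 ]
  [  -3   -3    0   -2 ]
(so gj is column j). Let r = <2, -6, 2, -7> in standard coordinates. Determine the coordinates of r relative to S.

We seek scalars with c_1 g1 + ... + c_4 g4 = r; equivalently solve M c = r where the columns of M are g1, ..., g4.
Row-reducing the augmented matrix [M | r] gives c = (1, 2, -2, -1).
Check: g1 + 2g2 - 2g3 - g4 = <2, -6, 2, -7>.

<1, 2, -2, -1>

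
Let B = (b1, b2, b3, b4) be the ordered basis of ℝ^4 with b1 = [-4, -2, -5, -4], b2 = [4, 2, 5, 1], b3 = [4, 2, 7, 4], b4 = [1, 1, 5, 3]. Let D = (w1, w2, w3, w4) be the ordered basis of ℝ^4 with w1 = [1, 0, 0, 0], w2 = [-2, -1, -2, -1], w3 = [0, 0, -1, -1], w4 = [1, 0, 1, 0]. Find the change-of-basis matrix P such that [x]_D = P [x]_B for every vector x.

[[-1, -2, -1, -2], [2, -2, -2, -1], [2, 1, -2, -2], [1, 2, 1, 1]]

Let M have columns bj and N have columns wj. Then for every x, N [x]_D = x = M [x]_B, so P = N^(-1) M.
Since det N = -1, N^(-1) has integer entries; multiplying gives P = [[-1, -2, -1, -2], [2, -2, -2, -1], [2, 1, -2, -2], [1, 2, 1, 1]].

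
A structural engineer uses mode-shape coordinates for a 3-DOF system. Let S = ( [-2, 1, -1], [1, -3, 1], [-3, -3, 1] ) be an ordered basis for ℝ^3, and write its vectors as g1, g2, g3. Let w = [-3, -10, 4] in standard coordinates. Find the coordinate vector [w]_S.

[w]_S is the unique c with M c = w, where M has columns g1, ..., g3.
Solving this 3x3 system gives c = (-1, 1, 2).
Check: -g1 + g2 + 2g3 = [-3, -10, 4].

[-1, 1, 2]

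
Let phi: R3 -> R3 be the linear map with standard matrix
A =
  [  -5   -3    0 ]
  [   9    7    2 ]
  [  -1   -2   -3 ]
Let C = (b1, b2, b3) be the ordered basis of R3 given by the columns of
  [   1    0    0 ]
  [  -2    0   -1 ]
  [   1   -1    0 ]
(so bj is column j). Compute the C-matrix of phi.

[[1, 0, 3], [1, -3, 1], [1, 2, 1]]

The j-th column of [phi]_C is [phi(bj)]_C.
phi(b1) = A b1 = (1, -3, 0) = b1 + b2 + b3, so column 1 is (1, 1, 1).
Repeating for b2, b3 and assembling the columns gives [[1, 0, 3], [1, -3, 1], [1, 2, 1]].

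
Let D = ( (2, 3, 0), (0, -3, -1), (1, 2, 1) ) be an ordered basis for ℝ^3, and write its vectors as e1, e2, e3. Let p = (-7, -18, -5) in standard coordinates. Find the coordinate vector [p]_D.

(-2, 2, -3)

Write p = c_1 e1 + ... + c_3 e3 and solve for the c_i.
Gaussian elimination on [M | p] yields c = (-2, 2, -3).
Check: -2e1 + 2e2 - 3e3 = (-7, -18, -5).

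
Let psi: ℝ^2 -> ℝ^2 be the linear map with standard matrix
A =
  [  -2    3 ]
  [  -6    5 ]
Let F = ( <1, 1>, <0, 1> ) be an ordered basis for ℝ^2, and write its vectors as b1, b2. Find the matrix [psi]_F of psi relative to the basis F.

With P the matrix whose columns are b1, b2, [psi]_F = P^(-1) A P.
Column by column: psi(b1) = A b1 = <1, -1>; its F-coordinates <1, -2> give column 1.
Continuing for each basis vector yields [psi]_F = [[1, 3], [-2, 2]].

[[1, 3], [-2, 2]]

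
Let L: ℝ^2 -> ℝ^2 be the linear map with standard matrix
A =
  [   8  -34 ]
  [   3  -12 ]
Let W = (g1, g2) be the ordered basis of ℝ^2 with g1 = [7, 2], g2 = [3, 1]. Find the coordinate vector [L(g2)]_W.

Column 2 of [L]_W is the W-coordinate vector of L(g2).
In standard coordinates L(g2) = A g2 = [-10, -3].
Converting to W: [-10, -3] = -g1 - g2, so the coordinate vector is [-1, -1].

[-1, -1]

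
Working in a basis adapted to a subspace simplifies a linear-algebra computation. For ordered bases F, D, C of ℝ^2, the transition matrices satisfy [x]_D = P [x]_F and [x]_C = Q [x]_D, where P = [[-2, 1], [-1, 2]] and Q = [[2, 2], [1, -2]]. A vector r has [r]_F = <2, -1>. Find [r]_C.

Composing the changes, [r]_C = Q P [r]_F.
Q P = [[-6, 6], [0, -3]]; applying this to <2, -1> gives <-18, 3>.

<-18, 3>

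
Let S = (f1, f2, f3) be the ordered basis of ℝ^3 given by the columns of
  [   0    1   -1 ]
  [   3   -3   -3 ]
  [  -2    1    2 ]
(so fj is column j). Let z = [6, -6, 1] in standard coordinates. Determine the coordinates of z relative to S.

[-2, 3, -3]

[z]_S is the unique c with M c = z, where M has columns f1, ..., f3.
Solving this 3x3 system gives c = (-2, 3, -3).
Check: -2f1 + 3f2 - 3f3 = [6, -6, 1].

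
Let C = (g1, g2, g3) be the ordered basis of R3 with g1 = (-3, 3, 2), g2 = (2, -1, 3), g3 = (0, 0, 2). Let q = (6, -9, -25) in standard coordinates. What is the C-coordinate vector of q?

Write q = c_1 g1 + ... + c_3 g3 and solve for the c_i.
Solving this 3x3 system gives c = (-4, -3, -4).
Check: -4g1 - 3g2 - 4g3 = (6, -9, -25).

(-4, -3, -4)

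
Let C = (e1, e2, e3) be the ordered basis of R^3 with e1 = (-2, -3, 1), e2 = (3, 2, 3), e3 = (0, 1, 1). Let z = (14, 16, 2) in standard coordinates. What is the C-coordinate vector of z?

[z]_C is the unique c with M c = z, where M has columns e1, ..., e3.
Gaussian elimination on [M | z] yields c = (-4, 2, 0).
Check: -4e1 + 2e2 + 0·e3 = (14, 16, 2).

(-4, 2, 0)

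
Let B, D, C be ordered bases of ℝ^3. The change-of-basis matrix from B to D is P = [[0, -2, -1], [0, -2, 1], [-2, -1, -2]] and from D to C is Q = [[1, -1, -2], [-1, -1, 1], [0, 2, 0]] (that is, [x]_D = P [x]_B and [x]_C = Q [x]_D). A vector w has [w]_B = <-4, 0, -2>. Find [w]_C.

Composing the changes, [w]_C = Q P [w]_B.
Q P = [[4, 2, 2], [-2, 3, -2], [0, -4, 2]]; applying this to <-4, 0, -2> gives <-20, 12, -4>.

<-20, 12, -4>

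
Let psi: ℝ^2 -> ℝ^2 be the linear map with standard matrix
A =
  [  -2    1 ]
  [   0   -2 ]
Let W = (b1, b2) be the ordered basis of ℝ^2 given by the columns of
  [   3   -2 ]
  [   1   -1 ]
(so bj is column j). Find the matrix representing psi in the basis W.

[[-1, -1], [1, -3]]

With P the matrix whose columns are b1, b2, [psi]_W = P^(-1) A P.
Column by column: psi(b1) = A b1 = <-5, -2>; its W-coordinates <-1, 1> give column 1.
Continuing for each basis vector yields [psi]_W = [[-1, -1], [1, -3]].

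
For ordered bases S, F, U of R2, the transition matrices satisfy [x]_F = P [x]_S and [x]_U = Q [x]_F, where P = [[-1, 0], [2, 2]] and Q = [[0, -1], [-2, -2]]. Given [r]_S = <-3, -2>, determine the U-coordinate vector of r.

First [r]_F = P [r]_S = <3, -10>.
Then [r]_U = Q [r]_F = <10, 14>.

<10, 14>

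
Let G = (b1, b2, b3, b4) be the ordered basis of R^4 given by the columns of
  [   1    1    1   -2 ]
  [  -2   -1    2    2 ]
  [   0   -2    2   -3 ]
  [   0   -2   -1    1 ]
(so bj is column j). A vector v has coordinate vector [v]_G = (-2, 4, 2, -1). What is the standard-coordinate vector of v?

v = M [v]_G, where M has columns b1, ..., b4.
Carrying out the matrix-vector product, v = (6, 2, -1, -11).

(6, 2, -1, -11)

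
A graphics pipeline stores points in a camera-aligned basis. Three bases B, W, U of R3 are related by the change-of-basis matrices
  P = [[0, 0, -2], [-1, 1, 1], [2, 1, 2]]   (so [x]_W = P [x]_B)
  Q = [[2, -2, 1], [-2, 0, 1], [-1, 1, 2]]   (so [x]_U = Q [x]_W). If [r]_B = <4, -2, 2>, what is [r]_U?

Composing the changes, [r]_U = Q P [r]_B.
Q P = [[4, -1, -4], [2, 1, 6], [3, 3, 7]]; applying this to <4, -2, 2> gives <10, 18, 20>.

<10, 18, 20>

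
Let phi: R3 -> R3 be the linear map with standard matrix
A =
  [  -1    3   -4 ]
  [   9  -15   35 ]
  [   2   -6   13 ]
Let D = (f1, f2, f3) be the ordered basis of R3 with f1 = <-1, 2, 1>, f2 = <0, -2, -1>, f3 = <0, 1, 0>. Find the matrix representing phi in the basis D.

With P the matrix whose columns are f1, ..., f3, [phi]_D = P^(-1) A P.
Column by column: phi(f1) = A f1 = <3, -4, -1>; its D-coordinates <-3, -2, -2> give column 1.
Continuing for each basis vector yields [phi]_D = [[-3, 2, -3], [-2, 3, 3], [-2, -3, -3]].

[[-3, 2, -3], [-2, 3, 3], [-2, -3, -3]]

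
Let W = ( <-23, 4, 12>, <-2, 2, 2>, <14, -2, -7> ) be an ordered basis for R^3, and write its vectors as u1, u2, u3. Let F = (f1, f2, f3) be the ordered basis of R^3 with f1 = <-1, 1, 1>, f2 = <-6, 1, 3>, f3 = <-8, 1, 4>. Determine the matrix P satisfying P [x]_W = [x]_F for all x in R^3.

[[1, 2, 0], [1, 0, -1], [2, 0, -1]]

Take x = uj: its W-coordinates are the j-th standard unit vector, so P e_j — column j of P — equals [uj]_F.
u1 = f1 + f2 + 2f3, giving column 1 = <1, 1, 2>; repeating for each j gives P = [[1, 2, 0], [1, 0, -1], [2, 0, -1]].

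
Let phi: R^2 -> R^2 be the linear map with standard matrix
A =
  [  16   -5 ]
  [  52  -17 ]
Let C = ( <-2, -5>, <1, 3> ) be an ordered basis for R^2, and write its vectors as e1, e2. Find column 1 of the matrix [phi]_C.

<2, -3>

Column 1 of [phi]_C is the C-coordinate vector of phi(e1).
In standard coordinates phi(e1) = A e1 = <-7, -19>.
Converting to C: <-7, -19> = 2e1 - 3e2, so the coordinate vector is <2, -3>.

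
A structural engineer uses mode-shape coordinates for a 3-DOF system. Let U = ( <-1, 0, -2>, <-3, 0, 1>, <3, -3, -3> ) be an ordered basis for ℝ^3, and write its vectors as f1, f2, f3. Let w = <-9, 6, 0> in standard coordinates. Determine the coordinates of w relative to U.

<3, 0, -2>

[w]_U is the unique c with M c = w, where M has columns f1, ..., f3.
Solving this 3x3 system gives c = (3, 0, -2).
Check: 3f1 + 0·f2 - 2f3 = <-9, 6, 0>.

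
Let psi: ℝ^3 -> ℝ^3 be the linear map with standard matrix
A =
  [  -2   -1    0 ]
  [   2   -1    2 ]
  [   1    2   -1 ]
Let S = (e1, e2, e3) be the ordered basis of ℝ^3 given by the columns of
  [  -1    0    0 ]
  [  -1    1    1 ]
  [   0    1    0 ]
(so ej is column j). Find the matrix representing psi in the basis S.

The j-th column of [psi]_S is [psi(ej)]_S.
psi(e1) = A e1 = <3, -1, -3> = -3e1 - 3e2 - e3, so column 1 is <-3, -3, -1>.
Repeating for e2, e3 and assembling the columns gives [[-3, 1, 1], [-3, 1, 2], [-1, 1, -2]].

[[-3, 1, 1], [-3, 1, 2], [-1, 1, -2]]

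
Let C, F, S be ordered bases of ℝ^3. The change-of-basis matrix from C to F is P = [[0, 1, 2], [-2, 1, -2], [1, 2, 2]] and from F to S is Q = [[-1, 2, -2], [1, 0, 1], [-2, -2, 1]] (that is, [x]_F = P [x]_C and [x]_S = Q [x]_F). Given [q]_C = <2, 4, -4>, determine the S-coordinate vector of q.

Apply P to get F-coordinates <-4, 8, 2>, then Q to get S-coordinates.
The result is [q]_S = <16, -2, -6>.

<16, -2, -6>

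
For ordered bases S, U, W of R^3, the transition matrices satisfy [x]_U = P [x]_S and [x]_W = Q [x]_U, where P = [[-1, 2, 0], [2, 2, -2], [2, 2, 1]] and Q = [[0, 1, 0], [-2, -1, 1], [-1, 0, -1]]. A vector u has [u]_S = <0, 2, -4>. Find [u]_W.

Apply P to get U-coordinates <4, 12, 0>, then Q to get W-coordinates.
The result is [u]_W = <12, -20, -4>.

<12, -20, -4>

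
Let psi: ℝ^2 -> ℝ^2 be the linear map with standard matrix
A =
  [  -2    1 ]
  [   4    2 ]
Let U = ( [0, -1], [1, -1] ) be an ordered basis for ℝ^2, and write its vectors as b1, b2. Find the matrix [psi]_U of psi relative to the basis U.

The j-th column of [psi]_U is [psi(bj)]_U.
psi(b1) = A b1 = [-1, -2] = 3b1 - b2, so column 1 is [3, -1].
Repeating for b2 and assembling the columns gives [[3, 1], [-1, -3]].

[[3, 1], [-1, -3]]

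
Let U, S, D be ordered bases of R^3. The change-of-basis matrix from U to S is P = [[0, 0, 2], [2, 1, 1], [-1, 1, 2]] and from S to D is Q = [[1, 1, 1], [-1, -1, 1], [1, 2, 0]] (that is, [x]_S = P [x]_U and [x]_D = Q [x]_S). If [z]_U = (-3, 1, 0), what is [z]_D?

Composing the changes, [z]_D = Q P [z]_U.
Q P = [[1, 2, 5], [-3, 0, -1], [4, 2, 4]]; applying this to (-3, 1, 0) gives (-1, 9, -10).

(-1, 9, -10)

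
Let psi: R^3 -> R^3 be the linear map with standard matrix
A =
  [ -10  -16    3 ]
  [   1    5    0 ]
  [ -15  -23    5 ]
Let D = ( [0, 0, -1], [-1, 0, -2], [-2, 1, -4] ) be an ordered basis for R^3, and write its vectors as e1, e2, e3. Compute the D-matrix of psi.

[[-1, 3, -3], [3, -2, 2], [0, -1, 3]]

The j-th column of [psi]_D is [psi(ej)]_D.
psi(e1) = A e1 = [-3, 0, -5] = -e1 + 3e2 + 0·e3, so column 1 is [-1, 3, 0].
Repeating for e2, e3 and assembling the columns gives [[-1, 3, -3], [3, -2, 2], [0, -1, 3]].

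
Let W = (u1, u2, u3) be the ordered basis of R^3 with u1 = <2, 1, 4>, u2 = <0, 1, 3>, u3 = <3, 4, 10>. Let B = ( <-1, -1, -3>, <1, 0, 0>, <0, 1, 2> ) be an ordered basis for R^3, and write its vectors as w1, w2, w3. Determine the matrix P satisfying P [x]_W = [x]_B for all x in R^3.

Column j of P is [uj]_B, since P maps W-coordinates to B-coordinates.
Expressing u1 in B: u1 = -2w1 + 0·w2 - w3, so column 1 of P is <-2, 0, -1>.
Doing the same for each uj gives P = [[-2, -1, -2], [0, -1, 1], [-1, 0, 2]].

[[-2, -1, -2], [0, -1, 1], [-1, 0, 2]]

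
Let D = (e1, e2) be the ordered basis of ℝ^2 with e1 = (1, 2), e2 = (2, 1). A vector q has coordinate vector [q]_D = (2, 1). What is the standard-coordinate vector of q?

By definition q = 2e1 + e2.
Summing componentwise gives (4, 5).

(4, 5)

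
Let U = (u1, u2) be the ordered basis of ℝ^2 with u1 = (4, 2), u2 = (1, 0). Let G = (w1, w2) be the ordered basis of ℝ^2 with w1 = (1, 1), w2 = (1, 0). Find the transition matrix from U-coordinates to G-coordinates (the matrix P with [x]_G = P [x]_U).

[[2, 0], [2, 1]]

Let M have columns uj and N have columns wj. Then for every x, N [x]_G = x = M [x]_U, so P = N^(-1) M.
Since det N = -1, N^(-1) has integer entries; multiplying gives P = [[2, 0], [2, 1]].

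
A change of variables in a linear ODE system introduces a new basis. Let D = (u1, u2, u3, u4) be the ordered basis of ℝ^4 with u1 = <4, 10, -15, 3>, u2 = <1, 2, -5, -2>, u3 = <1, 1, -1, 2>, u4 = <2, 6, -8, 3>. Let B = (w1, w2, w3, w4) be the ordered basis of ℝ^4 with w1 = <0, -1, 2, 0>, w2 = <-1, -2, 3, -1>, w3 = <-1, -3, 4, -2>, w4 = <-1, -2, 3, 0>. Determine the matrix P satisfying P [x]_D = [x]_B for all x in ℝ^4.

[[-1, -2, 1, 0], [-1, -2, -2, 1], [-1, 2, 0, -2], [-2, -1, 1, -1]]

Take x = uj: its D-coordinates are the j-th standard unit vector, so P e_j — column j of P — equals [uj]_B.
u1 = -w1 - w2 - w3 - 2w4, giving column 1 = <-1, -1, -1, -2>; repeating for each j gives P = [[-1, -2, 1, 0], [-1, -2, -2, 1], [-1, 2, 0, -2], [-2, -1, 1, -1]].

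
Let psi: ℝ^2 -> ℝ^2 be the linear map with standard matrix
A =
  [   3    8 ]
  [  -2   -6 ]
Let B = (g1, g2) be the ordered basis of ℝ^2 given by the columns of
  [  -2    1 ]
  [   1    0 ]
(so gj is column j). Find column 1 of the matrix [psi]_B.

(-2, -2)

Column 1 of [psi]_B is the B-coordinate vector of psi(g1).
In standard coordinates psi(g1) = A g1 = (2, -2).
Converting to B: (2, -2) = -2g1 - 2g2, so the coordinate vector is (-2, -2).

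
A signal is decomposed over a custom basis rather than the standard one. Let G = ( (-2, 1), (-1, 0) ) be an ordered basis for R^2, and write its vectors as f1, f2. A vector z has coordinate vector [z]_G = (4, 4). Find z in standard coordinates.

The coordinates say z = 4f1 + 4f2; adding the scaled basis vectors gives (-12, 4).

(-12, 4)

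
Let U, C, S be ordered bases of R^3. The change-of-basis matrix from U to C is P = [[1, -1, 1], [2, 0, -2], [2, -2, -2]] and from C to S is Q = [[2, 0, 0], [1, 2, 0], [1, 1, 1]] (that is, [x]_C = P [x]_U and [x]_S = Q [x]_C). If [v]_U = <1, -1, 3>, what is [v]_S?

First [v]_C = P [v]_U = <5, -4, -2>.
Then [v]_S = Q [v]_C = <10, -3, -1>.

<10, -3, -1>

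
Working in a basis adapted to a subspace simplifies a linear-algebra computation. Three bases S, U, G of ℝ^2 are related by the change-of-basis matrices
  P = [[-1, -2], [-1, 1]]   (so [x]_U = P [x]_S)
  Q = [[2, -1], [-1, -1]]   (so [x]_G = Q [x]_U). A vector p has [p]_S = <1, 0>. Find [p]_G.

Composing the changes, [p]_G = Q P [p]_S.
Q P = [[-1, -5], [2, 1]]; applying this to <1, 0> gives <-1, 2>.

<-1, 2>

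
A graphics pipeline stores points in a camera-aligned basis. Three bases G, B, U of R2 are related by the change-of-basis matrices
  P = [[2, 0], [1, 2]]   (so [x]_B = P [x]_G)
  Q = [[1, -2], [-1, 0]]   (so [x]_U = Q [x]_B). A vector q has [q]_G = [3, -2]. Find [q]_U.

Apply P to get B-coordinates [6, -1], then Q to get U-coordinates.
The result is [q]_U = [8, -6].

[8, -6]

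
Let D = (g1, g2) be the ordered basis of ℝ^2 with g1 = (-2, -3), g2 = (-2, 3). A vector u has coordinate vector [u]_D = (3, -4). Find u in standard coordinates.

By definition u = 3g1 - 4g2.
Summing componentwise gives (2, -21).

(2, -21)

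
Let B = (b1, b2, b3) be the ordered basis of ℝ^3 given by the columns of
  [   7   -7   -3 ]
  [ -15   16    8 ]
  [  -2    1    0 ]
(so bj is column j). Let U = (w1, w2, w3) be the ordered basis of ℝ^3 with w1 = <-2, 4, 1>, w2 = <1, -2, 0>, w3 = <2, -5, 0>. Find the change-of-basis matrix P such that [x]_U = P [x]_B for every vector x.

[[-2, 1, 0], [1, -1, 1], [1, -2, -2]]

Let M have columns bj and N have columns wj. Then for every x, N [x]_U = x = M [x]_B, so P = N^(-1) M.
Since det N = -1, N^(-1) has integer entries; multiplying gives P = [[-2, 1, 0], [1, -1, 1], [1, -2, -2]].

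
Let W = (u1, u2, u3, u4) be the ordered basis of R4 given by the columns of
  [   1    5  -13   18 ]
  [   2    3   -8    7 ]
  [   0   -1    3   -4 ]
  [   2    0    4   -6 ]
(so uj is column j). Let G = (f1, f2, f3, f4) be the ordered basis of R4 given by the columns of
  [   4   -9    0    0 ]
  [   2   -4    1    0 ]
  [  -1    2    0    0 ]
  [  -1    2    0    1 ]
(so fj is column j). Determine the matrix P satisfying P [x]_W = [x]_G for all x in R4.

[[-2, -1, -1, 0], [-1, -1, 1, -2], [2, 1, -2, -1], [2, 1, 1, -2]]

Take x = uj: its W-coordinates are the j-th standard unit vector, so P e_j — column j of P — equals [uj]_G.
u1 = -2f1 - f2 + 2f3 + 2f4, giving column 1 = <-2, -1, 2, 2>; repeating for each j gives P = [[-2, -1, -1, 0], [-1, -1, 1, -2], [2, 1, -2, -1], [2, 1, 1, -2]].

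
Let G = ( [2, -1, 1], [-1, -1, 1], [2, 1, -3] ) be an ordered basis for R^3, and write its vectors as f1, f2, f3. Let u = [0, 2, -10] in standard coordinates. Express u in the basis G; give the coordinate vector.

[-2, 4, 4]

We seek scalars with c_1 f1 + ... + c_3 f3 = u; equivalently solve M c = u where the columns of M are f1, ..., f3.
Gaussian elimination on [M | u] yields c = (-2, 4, 4).
Check: -2f1 + 4f2 + 4f3 = [0, 2, -10].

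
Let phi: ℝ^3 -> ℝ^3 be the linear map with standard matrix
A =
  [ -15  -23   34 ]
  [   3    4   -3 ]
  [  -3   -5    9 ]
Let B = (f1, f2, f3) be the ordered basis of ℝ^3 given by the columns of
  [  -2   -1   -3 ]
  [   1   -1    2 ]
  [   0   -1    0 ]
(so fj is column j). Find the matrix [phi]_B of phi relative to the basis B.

[[-3, -1, 0], [-1, 1, 1], [0, -1, 0]]

With P the matrix whose columns are f1, ..., f3, [phi]_B = P^(-1) A P.
Column by column: phi(f1) = A f1 = [7, -2, 1]; its B-coordinates [-3, -1, 0] give column 1.
Continuing for each basis vector yields [phi]_B = [[-3, -1, 0], [-1, 1, 1], [0, -1, 0]].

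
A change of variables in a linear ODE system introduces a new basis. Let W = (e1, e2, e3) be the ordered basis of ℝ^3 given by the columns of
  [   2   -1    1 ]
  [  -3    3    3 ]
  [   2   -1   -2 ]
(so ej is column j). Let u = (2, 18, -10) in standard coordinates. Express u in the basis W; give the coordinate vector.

[u]_W is the unique c with M c = u, where M has columns e1, ..., e3.
Solving this 3x3 system gives c = (0, 2, 4).
Check: 0·e1 + 2e2 + 4e3 = (2, 18, -10).

(0, 2, 4)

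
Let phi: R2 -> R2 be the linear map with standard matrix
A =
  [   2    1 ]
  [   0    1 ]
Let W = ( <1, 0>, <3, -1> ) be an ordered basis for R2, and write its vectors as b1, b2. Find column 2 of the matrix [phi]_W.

Compute phi(b2) = A b2 = <5, -1> in standard coordinates.
Then write this in W-coordinates: solve for y in y_1 b1 + y_2 b2 = <5, -1>.
This gives y = <2, 1>, which is column 2 of [phi]_W.

<2, 1>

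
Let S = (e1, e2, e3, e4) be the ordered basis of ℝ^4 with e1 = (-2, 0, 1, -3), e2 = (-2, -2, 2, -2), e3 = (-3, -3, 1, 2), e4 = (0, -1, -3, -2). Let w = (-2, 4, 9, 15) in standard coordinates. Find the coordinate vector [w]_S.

We seek scalars with c_1 e1 + ... + c_4 e4 = w; equivalently solve M c = w where the columns of M are e1, ..., e4.
Gaussian elimination on [M | w] yields c = (1, -3, 2, -4).
Check: e1 - 3e2 + 2e3 - 4e4 = (-2, 4, 9, 15).

(1, -3, 2, -4)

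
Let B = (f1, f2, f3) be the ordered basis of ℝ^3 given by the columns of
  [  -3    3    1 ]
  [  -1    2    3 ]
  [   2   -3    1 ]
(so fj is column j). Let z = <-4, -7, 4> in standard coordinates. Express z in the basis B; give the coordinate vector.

<-2, -3, -1>

We seek scalars with c_1 f1 + ... + c_3 f3 = z; equivalently solve M c = z where the columns of M are f1, ..., f3.
Solving this 3x3 system gives c = (-2, -3, -1).
Check: -2f1 - 3f2 - f3 = <-4, -7, 4>.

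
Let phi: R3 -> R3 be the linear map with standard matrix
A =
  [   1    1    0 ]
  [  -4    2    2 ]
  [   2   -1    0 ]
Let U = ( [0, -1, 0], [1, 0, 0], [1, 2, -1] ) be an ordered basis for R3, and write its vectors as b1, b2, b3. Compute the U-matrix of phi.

The j-th column of [phi]_U is [phi(bj)]_U.
phi(b1) = A b1 = [-1, -2, 1] = 0·b1 + 0·b2 - b3, so column 1 is [0, 0, -1].
Repeating for b2, b3 and assembling the columns gives [[0, 0, 2], [0, 3, 3], [-1, -2, 0]].

[[0, 0, 2], [0, 3, 3], [-1, -2, 0]]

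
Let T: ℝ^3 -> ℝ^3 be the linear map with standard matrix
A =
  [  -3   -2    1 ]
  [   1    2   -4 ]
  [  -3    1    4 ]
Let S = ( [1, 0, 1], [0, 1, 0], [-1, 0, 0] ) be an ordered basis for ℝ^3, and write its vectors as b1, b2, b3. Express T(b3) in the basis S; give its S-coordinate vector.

Compute T(b3) = A b3 = [3, -1, 3] in standard coordinates.
Then write this in S-coordinates: solve for y in y_1 b1 + ... + y_3 b3 = [3, -1, 3].
This gives y = [3, -1, 0], which is column 3 of [T]_S.

[3, -1, 0]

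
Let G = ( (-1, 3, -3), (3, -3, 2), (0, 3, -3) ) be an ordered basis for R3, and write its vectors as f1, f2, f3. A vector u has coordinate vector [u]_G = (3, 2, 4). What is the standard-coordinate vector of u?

(3, 15, -17)

u = M [u]_G, where M has columns f1, ..., f3.
Carrying out the matrix-vector product, u = (3, 15, -17).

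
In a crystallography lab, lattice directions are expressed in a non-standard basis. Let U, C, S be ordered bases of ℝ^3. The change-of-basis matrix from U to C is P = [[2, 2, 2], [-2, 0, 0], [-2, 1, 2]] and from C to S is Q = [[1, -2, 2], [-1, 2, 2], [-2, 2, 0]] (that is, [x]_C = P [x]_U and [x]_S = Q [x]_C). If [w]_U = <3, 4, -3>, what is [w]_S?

<4, -36, -28>

Apply P to get C-coordinates <8, -6, -8>, then Q to get S-coordinates.
The result is [w]_S = <4, -36, -28>.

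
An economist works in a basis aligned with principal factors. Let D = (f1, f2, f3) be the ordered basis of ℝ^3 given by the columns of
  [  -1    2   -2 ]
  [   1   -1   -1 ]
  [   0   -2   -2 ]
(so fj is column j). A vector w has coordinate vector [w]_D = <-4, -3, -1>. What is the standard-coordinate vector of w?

w = M [w]_D, where M has columns f1, ..., f3.
Carrying out the matrix-vector product, w = <0, 0, 8>.

<0, 0, 8>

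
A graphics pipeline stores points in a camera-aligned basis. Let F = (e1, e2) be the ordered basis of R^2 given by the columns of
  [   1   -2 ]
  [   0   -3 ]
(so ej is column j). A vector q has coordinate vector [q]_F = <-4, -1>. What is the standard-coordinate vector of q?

<-2, 3>

By definition q = -4e1 - e2.
Summing componentwise gives <-2, 3>.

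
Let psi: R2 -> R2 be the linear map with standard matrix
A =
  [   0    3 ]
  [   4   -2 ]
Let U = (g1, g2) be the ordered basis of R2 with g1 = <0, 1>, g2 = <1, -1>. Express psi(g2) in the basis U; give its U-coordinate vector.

Column 2 of [psi]_U is the U-coordinate vector of psi(g2).
In standard coordinates psi(g2) = A g2 = <-3, 6>.
Converting to U: <-3, 6> = 3g1 - 3g2, so the coordinate vector is <3, -3>.

<3, -3>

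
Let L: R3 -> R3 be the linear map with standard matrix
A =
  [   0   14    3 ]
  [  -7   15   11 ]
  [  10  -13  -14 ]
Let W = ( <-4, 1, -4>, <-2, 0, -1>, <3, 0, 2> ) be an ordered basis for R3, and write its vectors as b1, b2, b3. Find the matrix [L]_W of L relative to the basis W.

The j-th column of [L]_W is [L(bj)]_W.
L(b1) = A b1 = <2, -1, 3> = -b1 + b2 + 0·b3, so column 1 is <-1, 1, 0>.
Repeating for b2, b3 and assembling the columns gives [[-1, 3, 1], [1, 0, -2], [0, 3, 2]].

[[-1, 3, 1], [1, 0, -2], [0, 3, 2]]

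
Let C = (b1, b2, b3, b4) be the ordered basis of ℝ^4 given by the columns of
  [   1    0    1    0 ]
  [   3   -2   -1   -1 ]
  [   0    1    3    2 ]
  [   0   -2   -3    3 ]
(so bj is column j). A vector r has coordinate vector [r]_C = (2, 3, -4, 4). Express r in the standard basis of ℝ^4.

(-2, 0, -1, 18)

By definition r = 2b1 + 3b2 - 4b3 + 4b4.
Summing componentwise gives (-2, 0, -1, 18).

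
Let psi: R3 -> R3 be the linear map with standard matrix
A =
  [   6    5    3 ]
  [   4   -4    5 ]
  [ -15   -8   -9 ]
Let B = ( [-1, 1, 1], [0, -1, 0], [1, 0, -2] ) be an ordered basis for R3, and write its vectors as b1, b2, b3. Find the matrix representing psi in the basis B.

[[-2, 2, -3], [1, -2, 3], [0, -3, -3]]

With P the matrix whose columns are b1, ..., b3, [psi]_B = P^(-1) A P.
Column by column: psi(b1) = A b1 = [2, -3, -2]; its B-coordinates [-2, 1, 0] give column 1.
Continuing for each basis vector yields [psi]_B = [[-2, 2, -3], [1, -2, 3], [0, -3, -3]].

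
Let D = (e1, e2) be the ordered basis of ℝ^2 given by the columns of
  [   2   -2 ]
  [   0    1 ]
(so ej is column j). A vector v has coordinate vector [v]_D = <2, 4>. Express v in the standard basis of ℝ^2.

<-4, 4>

The coordinates say v = 2e1 + 4e2; adding the scaled basis vectors gives <-4, 4>.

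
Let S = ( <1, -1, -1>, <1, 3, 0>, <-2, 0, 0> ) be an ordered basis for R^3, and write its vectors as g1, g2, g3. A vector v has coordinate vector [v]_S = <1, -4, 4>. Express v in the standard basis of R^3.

The coordinates say v = g1 - 4g2 + 4g3; adding the scaled basis vectors gives <-11, -13, -1>.

<-11, -13, -1>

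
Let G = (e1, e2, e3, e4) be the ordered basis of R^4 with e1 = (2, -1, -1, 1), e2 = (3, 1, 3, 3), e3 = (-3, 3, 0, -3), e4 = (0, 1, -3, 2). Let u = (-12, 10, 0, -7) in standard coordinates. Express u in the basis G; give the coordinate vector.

(-3, 0, 2, 1)

We seek scalars with c_1 e1 + ... + c_4 e4 = u; equivalently solve M c = u where the columns of M are e1, ..., e4.
Row-reducing the augmented matrix [M | u] gives c = (-3, 0, 2, 1).
Check: -3e1 + 0·e2 + 2e3 + e4 = (-12, 10, 0, -7).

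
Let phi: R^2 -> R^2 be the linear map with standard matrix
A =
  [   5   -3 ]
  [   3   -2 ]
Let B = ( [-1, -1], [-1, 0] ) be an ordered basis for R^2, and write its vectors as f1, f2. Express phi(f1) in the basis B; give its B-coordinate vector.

Compute phi(f1) = A f1 = [-2, -1] in standard coordinates.
Then write this in B-coordinates: solve for y in y_1 f1 + y_2 f2 = [-2, -1].
This gives y = [1, 1], which is column 1 of [phi]_B.

[1, 1]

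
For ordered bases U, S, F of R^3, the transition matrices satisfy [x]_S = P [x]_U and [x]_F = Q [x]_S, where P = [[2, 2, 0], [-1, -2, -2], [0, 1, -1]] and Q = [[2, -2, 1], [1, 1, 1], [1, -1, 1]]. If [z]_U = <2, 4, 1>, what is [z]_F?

Composing the changes, [z]_F = Q P [z]_U.
Q P = [[6, 9, 3], [1, 1, -3], [3, 5, 1]]; applying this to <2, 4, 1> gives <51, 3, 27>.

<51, 3, 27>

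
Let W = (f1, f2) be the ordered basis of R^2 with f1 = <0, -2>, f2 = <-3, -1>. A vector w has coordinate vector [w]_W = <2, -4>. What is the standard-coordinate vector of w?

<12, 0>

The coordinates say w = 2f1 - 4f2; adding the scaled basis vectors gives <12, 0>.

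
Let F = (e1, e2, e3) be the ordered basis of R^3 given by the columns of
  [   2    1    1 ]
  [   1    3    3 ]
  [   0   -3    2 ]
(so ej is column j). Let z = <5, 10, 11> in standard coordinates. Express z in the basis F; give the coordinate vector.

<1, -1, 4>

Write z = c_1 e1 + ... + c_3 e3 and solve for the c_i.
Gaussian elimination on [M | z] yields c = (1, -1, 4).
Check: e1 - e2 + 4e3 = <5, 10, 11>.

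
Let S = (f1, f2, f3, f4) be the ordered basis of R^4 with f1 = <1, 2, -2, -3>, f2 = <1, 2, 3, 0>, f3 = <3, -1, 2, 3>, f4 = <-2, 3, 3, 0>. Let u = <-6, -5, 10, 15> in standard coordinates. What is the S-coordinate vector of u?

[u]_S is the unique c with M c = u, where M has columns f1, ..., f4.
Gaussian elimination on [M | u] yields c = (-3, -3, 2, 3).
Check: -3f1 - 3f2 + 2f3 + 3f4 = <-6, -5, 10, 15>.

<-3, -3, 2, 3>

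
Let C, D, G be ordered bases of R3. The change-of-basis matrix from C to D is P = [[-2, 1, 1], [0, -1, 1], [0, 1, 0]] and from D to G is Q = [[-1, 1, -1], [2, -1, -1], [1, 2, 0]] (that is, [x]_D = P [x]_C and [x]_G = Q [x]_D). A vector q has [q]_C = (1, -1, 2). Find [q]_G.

(5, -4, 5)

Composing the changes, [q]_G = Q P [q]_C.
Q P = [[2, -3, 0], [-4, 2, 1], [-2, -1, 3]]; applying this to (1, -1, 2) gives (5, -4, 5).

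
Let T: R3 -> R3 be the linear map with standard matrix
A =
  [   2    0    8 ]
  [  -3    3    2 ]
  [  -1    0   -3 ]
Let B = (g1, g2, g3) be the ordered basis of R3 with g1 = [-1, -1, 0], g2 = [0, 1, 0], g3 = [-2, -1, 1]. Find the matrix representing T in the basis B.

[[0, 0, -2], [1, 3, 2], [1, 0, -1]]

With P the matrix whose columns are g1, ..., g3, [T]_B = P^(-1) A P.
Column by column: T(g1) = A g1 = [-2, 0, 1]; its B-coordinates [0, 1, 1] give column 1.
Continuing for each basis vector yields [T]_B = [[0, 0, -2], [1, 3, 2], [1, 0, -1]].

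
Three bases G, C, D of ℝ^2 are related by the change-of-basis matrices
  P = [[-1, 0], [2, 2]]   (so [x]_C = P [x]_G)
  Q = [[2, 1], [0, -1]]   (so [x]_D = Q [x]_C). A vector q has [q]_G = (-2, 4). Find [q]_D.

Apply P to get C-coordinates (2, 4), then Q to get D-coordinates.
The result is [q]_D = (8, -4).

(8, -4)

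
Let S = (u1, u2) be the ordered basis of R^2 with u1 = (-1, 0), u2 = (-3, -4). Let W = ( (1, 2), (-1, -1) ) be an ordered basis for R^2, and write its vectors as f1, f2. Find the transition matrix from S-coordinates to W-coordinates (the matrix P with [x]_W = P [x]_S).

[[1, -1], [2, 2]]

Let M have columns uj and N have columns fj. Then for every x, N [x]_W = x = M [x]_S, so P = N^(-1) M.
Since det N = 1, N^(-1) has integer entries; multiplying gives P = [[1, -1], [2, 2]].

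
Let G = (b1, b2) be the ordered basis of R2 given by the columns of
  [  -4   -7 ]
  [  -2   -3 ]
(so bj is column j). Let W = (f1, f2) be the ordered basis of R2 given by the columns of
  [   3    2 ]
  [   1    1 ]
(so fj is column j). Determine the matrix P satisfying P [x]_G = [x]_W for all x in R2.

[[0, -1], [-2, -2]]

Take x = bj: its G-coordinates are the j-th standard unit vector, so P e_j — column j of P — equals [bj]_W.
b1 = 0·f1 - 2f2, giving column 1 = (0, -2); repeating for each j gives P = [[0, -1], [-2, -2]].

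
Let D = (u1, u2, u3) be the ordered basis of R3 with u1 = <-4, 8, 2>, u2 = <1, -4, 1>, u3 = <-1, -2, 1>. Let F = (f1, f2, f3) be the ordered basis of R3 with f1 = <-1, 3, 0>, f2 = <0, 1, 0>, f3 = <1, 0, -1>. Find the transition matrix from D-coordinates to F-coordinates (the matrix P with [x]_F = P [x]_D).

[[2, -2, 0], [2, 2, -2], [-2, -1, -1]]

Let M have columns uj and N have columns fj. Then for every x, N [x]_F = x = M [x]_D, so P = N^(-1) M.
Since det N = 1, N^(-1) has integer entries; multiplying gives P = [[2, -2, 0], [2, 2, -2], [-2, -1, -1]].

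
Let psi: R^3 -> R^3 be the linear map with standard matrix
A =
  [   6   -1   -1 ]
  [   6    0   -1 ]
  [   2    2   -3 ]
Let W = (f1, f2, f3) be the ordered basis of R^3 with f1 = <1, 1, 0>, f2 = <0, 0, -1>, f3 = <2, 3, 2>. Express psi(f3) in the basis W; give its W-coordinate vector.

<1, 2, 3>

Column 3 of [psi]_W is the W-coordinate vector of psi(f3).
In standard coordinates psi(f3) = A f3 = <7, 10, 4>.
Converting to W: <7, 10, 4> = f1 + 2f2 + 3f3, so the coordinate vector is <1, 2, 3>.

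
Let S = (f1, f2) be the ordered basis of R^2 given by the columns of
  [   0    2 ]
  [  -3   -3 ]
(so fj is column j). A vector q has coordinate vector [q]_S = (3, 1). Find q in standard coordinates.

(2, -12)

The coordinates say q = 3f1 + f2; adding the scaled basis vectors gives (2, -12).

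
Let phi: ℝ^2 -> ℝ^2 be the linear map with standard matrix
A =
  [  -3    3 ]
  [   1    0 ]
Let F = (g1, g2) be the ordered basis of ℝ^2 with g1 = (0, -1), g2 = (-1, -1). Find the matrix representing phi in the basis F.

With P the matrix whose columns are g1, g2, [phi]_F = P^(-1) A P.
Column by column: phi(g1) = A g1 = (-3, 0); its F-coordinates (-3, 3) give column 1.
Continuing for each basis vector yields [phi]_F = [[-3, 1], [3, 0]].

[[-3, 1], [3, 0]]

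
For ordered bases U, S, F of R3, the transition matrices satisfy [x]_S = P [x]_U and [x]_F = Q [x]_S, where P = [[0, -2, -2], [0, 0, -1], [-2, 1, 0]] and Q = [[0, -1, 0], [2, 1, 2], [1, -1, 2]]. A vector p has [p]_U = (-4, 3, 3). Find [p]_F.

Composing the changes, [p]_F = Q P [p]_U.
Q P = [[0, 0, 1], [-4, -2, -5], [-4, 0, -1]]; applying this to (-4, 3, 3) gives (3, -5, 13).

(3, -5, 13)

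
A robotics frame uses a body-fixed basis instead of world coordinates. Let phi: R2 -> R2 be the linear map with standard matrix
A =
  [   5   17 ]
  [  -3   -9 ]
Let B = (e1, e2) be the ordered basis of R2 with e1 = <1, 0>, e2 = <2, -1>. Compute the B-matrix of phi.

[[-1, -1], [3, -3]]

Let P have columns e1, e2. Then [phi]_B = P^(-1) A P.
Here det P = -1, so P^(-1) is integer; computing A P first and then P^(-1)(A P) gives [[-1, -1], [3, -3]].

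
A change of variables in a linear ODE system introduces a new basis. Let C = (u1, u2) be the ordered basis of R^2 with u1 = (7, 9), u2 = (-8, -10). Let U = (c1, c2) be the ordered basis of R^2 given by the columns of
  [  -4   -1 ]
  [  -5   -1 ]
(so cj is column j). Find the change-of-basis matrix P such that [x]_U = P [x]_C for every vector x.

[[-2, 2], [1, 0]]

Column j of P is [uj]_U, since P maps C-coordinates to U-coordinates.
Expressing u1 in U: u1 = -2c1 + c2, so column 1 of P is (-2, 1).
Doing the same for each uj gives P = [[-2, 2], [1, 0]].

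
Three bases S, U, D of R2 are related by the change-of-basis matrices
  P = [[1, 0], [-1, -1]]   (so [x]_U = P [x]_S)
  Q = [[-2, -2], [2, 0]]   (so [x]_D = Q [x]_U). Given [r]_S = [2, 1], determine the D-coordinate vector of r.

Apply P to get U-coordinates [2, -3], then Q to get D-coordinates.
The result is [r]_D = [2, 4].

[2, 4]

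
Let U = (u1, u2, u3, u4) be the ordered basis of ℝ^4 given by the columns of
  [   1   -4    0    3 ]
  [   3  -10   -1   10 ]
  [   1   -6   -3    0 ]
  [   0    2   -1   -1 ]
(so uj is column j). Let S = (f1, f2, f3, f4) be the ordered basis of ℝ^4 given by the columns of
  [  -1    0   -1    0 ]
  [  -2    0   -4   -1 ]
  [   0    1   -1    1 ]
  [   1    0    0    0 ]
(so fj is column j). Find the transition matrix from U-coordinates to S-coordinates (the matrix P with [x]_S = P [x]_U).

[[0, 2, -1, -1], [-1, -2, -1, -2], [-1, 2, 1, -2], [1, -2, -1, 0]]

Let M have columns uj and N have columns fj. Then for every x, N [x]_S = x = M [x]_U, so P = N^(-1) M.
Since det N = -1, N^(-1) has integer entries; multiplying gives P = [[0, 2, -1, -1], [-1, -2, -1, -2], [-1, 2, 1, -2], [1, -2, -1, 0]].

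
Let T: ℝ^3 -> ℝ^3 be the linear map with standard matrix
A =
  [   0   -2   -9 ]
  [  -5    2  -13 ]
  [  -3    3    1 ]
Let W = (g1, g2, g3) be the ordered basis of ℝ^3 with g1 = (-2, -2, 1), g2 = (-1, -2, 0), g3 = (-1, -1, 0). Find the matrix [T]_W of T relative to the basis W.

[[1, -3, 0], [2, 3, -1], [1, -1, -1]]

The j-th column of [T]_W is [T(gj)]_W.
T(g1) = A g1 = (-5, -7, 1) = g1 + 2g2 + g3, so column 1 is (1, 2, 1).
Repeating for g2, g3 and assembling the columns gives [[1, -3, 0], [2, 3, -1], [1, -1, -1]].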